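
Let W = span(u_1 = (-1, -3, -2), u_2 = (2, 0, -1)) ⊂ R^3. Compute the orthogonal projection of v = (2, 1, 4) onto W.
proj_W(v) = (13/14, 39/14, 13/7)

Set up U = [u_1 | ... | u_2] ∈ R^(3×2). The projector onto W = col(U) is P = U (U^T U)^(-1) U^T.
Compute U^T U =
  [14, 0]
  [0, 5],
and U^T v = (-13, 0).
Solve U^T U · c = U^T v for the coefficients: c = (-13/14, 0). The projection is proj_W(v) = U c.
Check: (v - proj_W(v)) · u_1 = 0  (should be 0).
Check: (v - proj_W(v)) · u_2 = 0  (should be 0).
Result: proj_W(v) = (13/14, 39/14, 13/7).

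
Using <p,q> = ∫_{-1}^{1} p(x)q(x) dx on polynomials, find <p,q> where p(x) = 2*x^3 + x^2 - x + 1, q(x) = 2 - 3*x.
<p,q> = 74/15

Expand the product: p(x)·q(x) = -6*x^4 + x^3 + 5*x^2 - 5*x + 2.
∫_{-1}^{1} of each monomial x^k gives [2/(k+1) if k even, 0 if k odd]. Integrating term-by-term (or equivalently evaluating the antiderivative F(x) = -6*x^5/5 + x^4/4 + 5*x^3/3 - 5*x^2/2 + 2*x at the endpoints):
  F(1) − F(−1) = 13/60 − (-283/60) = 74/15.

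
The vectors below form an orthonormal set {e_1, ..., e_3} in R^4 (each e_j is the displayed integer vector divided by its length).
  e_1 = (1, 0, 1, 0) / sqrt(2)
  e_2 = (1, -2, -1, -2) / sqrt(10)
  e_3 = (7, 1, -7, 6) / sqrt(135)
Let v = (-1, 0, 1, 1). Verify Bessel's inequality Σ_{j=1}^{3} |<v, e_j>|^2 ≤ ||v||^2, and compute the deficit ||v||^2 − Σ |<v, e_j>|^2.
Σ |<v, e_j>|^2 = 56/27; ||v||^2 = 3; deficit = 25/27

Write each e_j = u_j / sqrt(<u_j, u_j>) where u_j is the displayed integer vector. Then <v, e_j> = <v, u_j> / sqrt(<u_j, u_j>), so |<v, e_j>|^2 = <v, u_j>^2 / <u_j, u_j>.
Coefficients: <v, e_1> = 0/sqrt(2), <v, e_2> = -4/sqrt(10), <v, e_3> = -8/sqrt(135).
Square and sum: Σ |<v, e_j>|^2 = 56/27.
Compute ||v||^2 = v·v = 3.
Deficit = 3 − 56/27 = 25/27 ≥ 0, confirming Bessel's inequality. (The deficit equals ||v − Σ <v,e_j> e_j||^2, the squared distance from v to span{e_j}.)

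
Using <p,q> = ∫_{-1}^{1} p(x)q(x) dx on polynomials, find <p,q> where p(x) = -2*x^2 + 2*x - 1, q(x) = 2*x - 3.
<p,q> = 38/3

Expand the product: p(x)·q(x) = -4*x^3 + 10*x^2 - 8*x + 3.
∫_{-1}^{1} of each monomial x^k gives [2/(k+1) if k even, 0 if k odd]. Integrating term-by-term (or equivalently evaluating the antiderivative F(x) = -x^4 + 10*x^3/3 - 4*x^2 + 3*x at the endpoints):
  F(1) − F(−1) = 4/3 − (-34/3) = 38/3.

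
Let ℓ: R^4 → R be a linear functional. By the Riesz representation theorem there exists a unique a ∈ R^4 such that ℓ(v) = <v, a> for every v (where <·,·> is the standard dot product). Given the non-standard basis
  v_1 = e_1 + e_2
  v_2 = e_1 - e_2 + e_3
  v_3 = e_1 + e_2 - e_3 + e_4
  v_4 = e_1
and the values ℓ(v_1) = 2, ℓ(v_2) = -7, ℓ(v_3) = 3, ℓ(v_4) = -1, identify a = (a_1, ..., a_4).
a = (-1, 3, -3, -2)

Write a = (a_1, ..., a_4) in the standard basis. For each basis vector v_i, ℓ(v_i) = <v_i, a> is a linear equation in the a_j's. Collect the n equations into a matrix system V a = ℓ, where row i of V is v_i (expressed in the standard basis). Since V is invertible (lower-triangular with 1s on the diagonal, up to permutation), solve by back-substitution:
  V =
[[1, 1, 0, 0],
 [1, -1, 1, 0],
 [1, 1, -1, 1],
 [1, 0, 0, 0]]
  V a = (2, -7, 3, -1)
Solving gives a = (-1, 3, -3, -2).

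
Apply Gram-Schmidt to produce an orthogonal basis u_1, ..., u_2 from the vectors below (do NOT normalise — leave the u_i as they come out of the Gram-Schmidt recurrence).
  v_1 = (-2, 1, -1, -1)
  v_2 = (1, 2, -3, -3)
Orthogonal basis:
  u_1 = (-2, 1, -1, -1)
  u_2 = (19/7, 8/7, -15/7, -15/7)

Apply the Gram-Schmidt recurrence
  u_1 = v_1
  u_i = v_i − Σ_{j<i} ((v_i · u_j) / (u_j · u_j)) · u_j.

Step by step this gives:
  u_1 = (-2, 1, -1, -1)
  u_2 = (19/7, 8/7, -15/7, -15/7)

Orthogonality check:
  u_2 · u_1 = 0 (should be 0)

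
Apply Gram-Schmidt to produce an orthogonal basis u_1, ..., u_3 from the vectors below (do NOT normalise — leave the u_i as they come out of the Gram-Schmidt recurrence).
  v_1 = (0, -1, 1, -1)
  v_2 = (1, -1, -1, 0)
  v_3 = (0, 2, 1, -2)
Orthogonal basis:
  u_1 = (0, -1, 1, -1)
  u_2 = (1, -1, -1, 0)
  u_3 = (1, 4/3, -1/3, -5/3)

Apply the Gram-Schmidt recurrence
  u_1 = v_1
  u_i = v_i − Σ_{j<i} ((v_i · u_j) / (u_j · u_j)) · u_j.

Step by step this gives:
  u_1 = (0, -1, 1, -1)
  u_2 = (1, -1, -1, 0)
  u_3 = (1, 4/3, -1/3, -5/3)

Orthogonality check:
  u_2 · u_1 = 0 (should be 0)
  u_3 · u_1 = 0 (should be 0)
  u_3 · u_2 = 0 (should be 0)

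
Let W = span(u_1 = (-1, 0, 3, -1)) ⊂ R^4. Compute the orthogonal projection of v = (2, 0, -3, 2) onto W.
proj_W(v) = (13/11, 0, -39/11, 13/11)

Set up U = [u_1 | ... | u_1] ∈ R^(4×1). The projector onto W = col(U) is P = U (U^T U)^(-1) U^T.
Compute U^T U =
  [11],
and U^T v = (-13).
Solve U^T U · c = U^T v for the coefficients: c = (-13/11). The projection is proj_W(v) = U c.
Check: (v - proj_W(v)) · u_1 = 0  (should be 0).
Result: proj_W(v) = (13/11, 0, -39/11, 13/11).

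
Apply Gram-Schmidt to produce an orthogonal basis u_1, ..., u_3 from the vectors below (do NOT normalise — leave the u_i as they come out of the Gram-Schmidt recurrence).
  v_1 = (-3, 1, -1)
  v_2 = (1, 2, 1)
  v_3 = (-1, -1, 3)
Orthogonal basis:
  u_1 = (-3, 1, -1)
  u_2 = (5/11, 24/11, 9/11)
  u_3 = (-39/31, -26/31, 91/31)

Apply the Gram-Schmidt recurrence
  u_1 = v_1
  u_i = v_i − Σ_{j<i} ((v_i · u_j) / (u_j · u_j)) · u_j.

Step by step this gives:
  u_1 = (-3, 1, -1)
  u_2 = (5/11, 24/11, 9/11)
  u_3 = (-39/31, -26/31, 91/31)

Orthogonality check:
  u_2 · u_1 = 0 (should be 0)
  u_3 · u_1 = 0 (should be 0)
  u_3 · u_2 = 0 (should be 0)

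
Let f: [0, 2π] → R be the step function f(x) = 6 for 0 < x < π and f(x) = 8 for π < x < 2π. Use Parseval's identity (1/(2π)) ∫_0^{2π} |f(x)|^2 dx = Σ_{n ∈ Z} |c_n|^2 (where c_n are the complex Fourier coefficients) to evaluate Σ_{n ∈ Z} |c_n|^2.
Σ |c_n|^2 = 50

Parseval equates the L^2 energy of f (normalised by 1/(2π)) with the ℓ^2 sum of its Fourier coefficients: (1/(2π)) ∫_0^{2π} |f|^2 = Σ |c_n|^2.
Compute the left side: (1/(2π)) [∫_0^π 6^2 dx + ∫_π^{2π} 8^2 dx] = (1/(2π)) · (36π + 64π) = (36 + 64)/2 = 50.
So Σ_{n ∈ Z} |c_n|^2 = 50.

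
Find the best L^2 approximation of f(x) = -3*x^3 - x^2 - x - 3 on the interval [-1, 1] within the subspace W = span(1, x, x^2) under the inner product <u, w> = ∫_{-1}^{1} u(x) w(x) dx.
g(x) = -x^2 - 14*x/5 - 3

The best approximation g ∈ W is the orthogonal projection of f onto W. Writing g = a_0 + a_1 x + a_2 x^2, the coefficients solve the normal equations G · a = b where
  G_{ij} = <φ_i, φ_j> and b_i = <f, φ_i>, with φ_0 = 1, φ_1 = x, φ_2 = x^2.
G =
  [2, 0, 2/3]
  [0, 2/3, 0]
  [2/3, 0, 2/5],
b = (-20/3, -28/15, -12/5).
Solving gives a_0 = -3, a_1 = -14/5, a_2 = -1, so
  g(x) = -x^2 - 14*x/5 - 3.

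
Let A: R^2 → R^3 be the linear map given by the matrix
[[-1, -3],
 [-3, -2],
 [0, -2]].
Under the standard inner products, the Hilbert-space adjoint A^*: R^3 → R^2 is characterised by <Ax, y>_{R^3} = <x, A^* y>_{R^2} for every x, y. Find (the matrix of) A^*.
A^* = A^T =
[[-1, -3, 0],
 [-3, -2, -2]]

For real matrices with standard dot products, the defining identity <Ax, y> = <x, A^* y> gives (Ax)^T y = x^T (A^*) y, i.e. x^T A^T y = x^T (A^*) y. Since this holds for all x, y, we must have A^* = A^T. Therefore
A^* =
[[-1, -3, 0],
 [-3, -2, -2]].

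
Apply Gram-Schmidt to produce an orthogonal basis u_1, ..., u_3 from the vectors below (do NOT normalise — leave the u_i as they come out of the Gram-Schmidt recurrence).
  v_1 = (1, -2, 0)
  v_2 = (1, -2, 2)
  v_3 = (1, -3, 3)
Orthogonal basis:
  u_1 = (1, -2, 0)
  u_2 = (0, 0, 2)
  u_3 = (-2/5, -1/5, 0)

Apply the Gram-Schmidt recurrence
  u_1 = v_1
  u_i = v_i − Σ_{j<i} ((v_i · u_j) / (u_j · u_j)) · u_j.

Step by step this gives:
  u_1 = (1, -2, 0)
  u_2 = (0, 0, 2)
  u_3 = (-2/5, -1/5, 0)

Orthogonality check:
  u_2 · u_1 = 0 (should be 0)
  u_3 · u_1 = 0 (should be 0)
  u_3 · u_2 = 0 (should be 0)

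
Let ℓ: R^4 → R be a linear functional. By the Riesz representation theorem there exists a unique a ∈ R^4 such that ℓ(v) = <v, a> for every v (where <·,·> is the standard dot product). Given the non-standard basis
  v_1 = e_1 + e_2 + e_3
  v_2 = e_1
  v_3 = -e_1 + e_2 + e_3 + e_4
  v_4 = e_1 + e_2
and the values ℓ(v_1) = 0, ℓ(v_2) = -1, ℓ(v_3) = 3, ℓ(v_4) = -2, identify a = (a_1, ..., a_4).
a = (-1, -1, 2, 1)

Write a = (a_1, ..., a_4) in the standard basis. For each basis vector v_i, ℓ(v_i) = <v_i, a> is a linear equation in the a_j's. Collect the n equations into a matrix system V a = ℓ, where row i of V is v_i (expressed in the standard basis). Since V is invertible (lower-triangular with 1s on the diagonal, up to permutation), solve by back-substitution:
  V =
[[1, 1, 1, 0],
 [1, 0, 0, 0],
 [-1, 1, 1, 1],
 [1, 1, 0, 0]]
  V a = (0, -1, 3, -2)
Solving gives a = (-1, -1, 2, 1).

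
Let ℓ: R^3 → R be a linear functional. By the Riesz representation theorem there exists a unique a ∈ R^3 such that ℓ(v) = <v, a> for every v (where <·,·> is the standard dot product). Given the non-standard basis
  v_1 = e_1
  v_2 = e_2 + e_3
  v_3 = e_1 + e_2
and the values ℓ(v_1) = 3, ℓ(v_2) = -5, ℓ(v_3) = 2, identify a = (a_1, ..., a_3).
a = (3, -1, -4)

Write a = (a_1, ..., a_3) in the standard basis. For each basis vector v_i, ℓ(v_i) = <v_i, a> is a linear equation in the a_j's. Collect the n equations into a matrix system V a = ℓ, where row i of V is v_i (expressed in the standard basis). Since V is invertible (lower-triangular with 1s on the diagonal, up to permutation), solve by back-substitution:
  V =
[[1, 0, 0],
 [0, 1, 1],
 [1, 1, 0]]
  V a = (3, -5, 2)
Solving gives a = (3, -1, -4).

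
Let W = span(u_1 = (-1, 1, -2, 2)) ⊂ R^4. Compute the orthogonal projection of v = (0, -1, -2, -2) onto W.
proj_W(v) = (1/10, -1/10, 1/5, -1/5)

Set up U = [u_1 | ... | u_1] ∈ R^(4×1). The projector onto W = col(U) is P = U (U^T U)^(-1) U^T.
Compute U^T U =
  [10],
and U^T v = (-1).
Solve U^T U · c = U^T v for the coefficients: c = (-1/10). The projection is proj_W(v) = U c.
Check: (v - proj_W(v)) · u_1 = 0  (should be 0).
Result: proj_W(v) = (1/10, -1/10, 1/5, -1/5).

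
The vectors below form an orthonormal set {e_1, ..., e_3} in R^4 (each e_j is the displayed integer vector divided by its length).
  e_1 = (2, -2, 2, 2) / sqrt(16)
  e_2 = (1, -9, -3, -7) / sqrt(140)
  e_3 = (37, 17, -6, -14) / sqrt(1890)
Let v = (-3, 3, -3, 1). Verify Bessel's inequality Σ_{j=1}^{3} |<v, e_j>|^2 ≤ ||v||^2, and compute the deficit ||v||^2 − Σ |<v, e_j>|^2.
Σ |<v, e_j>|^2 = 628/27; ||v||^2 = 28; deficit = 128/27

Write each e_j = u_j / sqrt(<u_j, u_j>) where u_j is the displayed integer vector. Then <v, e_j> = <v, u_j> / sqrt(<u_j, u_j>), so |<v, e_j>|^2 = <v, u_j>^2 / <u_j, u_j>.
Coefficients: <v, e_1> = -16/sqrt(16), <v, e_2> = -28/sqrt(140), <v, e_3> = -56/sqrt(1890).
Square and sum: Σ |<v, e_j>|^2 = 628/27.
Compute ||v||^2 = v·v = 28.
Deficit = 28 − 628/27 = 128/27 ≥ 0, confirming Bessel's inequality. (The deficit equals ||v − Σ <v,e_j> e_j||^2, the squared distance from v to span{e_j}.)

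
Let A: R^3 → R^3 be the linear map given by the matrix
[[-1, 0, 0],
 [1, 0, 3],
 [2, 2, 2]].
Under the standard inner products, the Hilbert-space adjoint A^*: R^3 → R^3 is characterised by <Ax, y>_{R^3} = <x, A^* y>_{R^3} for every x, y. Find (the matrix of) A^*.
A^* = A^T =
[[-1, 1, 2],
 [0, 0, 2],
 [0, 3, 2]]

For real matrices with standard dot products, the defining identity <Ax, y> = <x, A^* y> gives (Ax)^T y = x^T (A^*) y, i.e. x^T A^T y = x^T (A^*) y. Since this holds for all x, y, we must have A^* = A^T. Therefore
A^* =
[[-1, 1, 2],
 [0, 0, 2],
 [0, 3, 2]].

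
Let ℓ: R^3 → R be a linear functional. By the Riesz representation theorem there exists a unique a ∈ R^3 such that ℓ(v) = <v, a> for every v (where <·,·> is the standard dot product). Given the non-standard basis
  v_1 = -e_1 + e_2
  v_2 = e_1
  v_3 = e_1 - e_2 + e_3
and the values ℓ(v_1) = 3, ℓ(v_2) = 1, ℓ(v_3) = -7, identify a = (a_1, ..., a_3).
a = (1, 4, -4)

Write a = (a_1, ..., a_3) in the standard basis. For each basis vector v_i, ℓ(v_i) = <v_i, a> is a linear equation in the a_j's. Collect the n equations into a matrix system V a = ℓ, where row i of V is v_i (expressed in the standard basis). Since V is invertible (lower-triangular with 1s on the diagonal, up to permutation), solve by back-substitution:
  V =
[[-1, 1, 0],
 [1, 0, 0],
 [1, -1, 1]]
  V a = (3, 1, -7)
Solving gives a = (1, 4, -4).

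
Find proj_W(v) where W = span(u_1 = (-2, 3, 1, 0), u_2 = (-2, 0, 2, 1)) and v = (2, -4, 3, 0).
proj_W(v) = (23/45, -43/10, 83/90, 53/45)

Set up U = [u_1 | ... | u_2] ∈ R^(4×2). The projector onto W = col(U) is P = U (U^T U)^(-1) U^T.
Compute U^T U =
  [14, 6]
  [6, 9],
and U^T v = (-13, 2).
Solve U^T U · c = U^T v for the coefficients: c = (-43/30, 53/45). The projection is proj_W(v) = U c.
Check: (v - proj_W(v)) · u_1 = 0  (should be 0).
Check: (v - proj_W(v)) · u_2 = 0  (should be 0).
Result: proj_W(v) = (23/45, -43/10, 83/90, 53/45).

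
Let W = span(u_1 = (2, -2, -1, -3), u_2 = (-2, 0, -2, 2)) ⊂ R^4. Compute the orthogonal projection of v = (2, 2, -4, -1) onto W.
proj_W(v) = (2/19, -25/19, -71/38, -29/38)

Set up U = [u_1 | ... | u_2] ∈ R^(4×2). The projector onto W = col(U) is P = U (U^T U)^(-1) U^T.
Compute U^T U =
  [18, -8]
  [-8, 12],
and U^T v = (7, 2).
Solve U^T U · c = U^T v for the coefficients: c = (25/38, 23/38). The projection is proj_W(v) = U c.
Check: (v - proj_W(v)) · u_1 = 0  (should be 0).
Check: (v - proj_W(v)) · u_2 = 0  (should be 0).
Result: proj_W(v) = (2/19, -25/19, -71/38, -29/38).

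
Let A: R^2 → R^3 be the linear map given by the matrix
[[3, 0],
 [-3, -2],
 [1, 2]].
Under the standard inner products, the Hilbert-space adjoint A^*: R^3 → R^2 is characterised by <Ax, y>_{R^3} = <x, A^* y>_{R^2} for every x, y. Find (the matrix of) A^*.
A^* = A^T =
[[3, -3, 1],
 [0, -2, 2]]

For real matrices with standard dot products, the defining identity <Ax, y> = <x, A^* y> gives (Ax)^T y = x^T (A^*) y, i.e. x^T A^T y = x^T (A^*) y. Since this holds for all x, y, we must have A^* = A^T. Therefore
A^* =
[[3, -3, 1],
 [0, -2, 2]].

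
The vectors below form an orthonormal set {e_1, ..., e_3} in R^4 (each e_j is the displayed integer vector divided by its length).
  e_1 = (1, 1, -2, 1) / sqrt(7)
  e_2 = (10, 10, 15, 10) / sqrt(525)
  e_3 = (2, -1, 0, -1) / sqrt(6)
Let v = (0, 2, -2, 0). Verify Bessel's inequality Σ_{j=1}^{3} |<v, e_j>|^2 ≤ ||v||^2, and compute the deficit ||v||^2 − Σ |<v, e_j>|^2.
Σ |<v, e_j>|^2 = 6; ||v||^2 = 8; deficit = 2

Write each e_j = u_j / sqrt(<u_j, u_j>) where u_j is the displayed integer vector. Then <v, e_j> = <v, u_j> / sqrt(<u_j, u_j>), so |<v, e_j>|^2 = <v, u_j>^2 / <u_j, u_j>.
Coefficients: <v, e_1> = 6/sqrt(7), <v, e_2> = -10/sqrt(525), <v, e_3> = -2/sqrt(6).
Square and sum: Σ |<v, e_j>|^2 = 6.
Compute ||v||^2 = v·v = 8.
Deficit = 8 − 6 = 2 ≥ 0, confirming Bessel's inequality. (The deficit equals ||v − Σ <v,e_j> e_j||^2, the squared distance from v to span{e_j}.)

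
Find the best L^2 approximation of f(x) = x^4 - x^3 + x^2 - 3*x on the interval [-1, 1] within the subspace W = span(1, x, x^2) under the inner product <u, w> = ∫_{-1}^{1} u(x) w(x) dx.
g(x) = 13*x^2/7 - 18*x/5 - 3/35

The best approximation g ∈ W is the orthogonal projection of f onto W. Writing g = a_0 + a_1 x + a_2 x^2, the coefficients solve the normal equations G · a = b where
  G_{ij} = <φ_i, φ_j> and b_i = <f, φ_i>, with φ_0 = 1, φ_1 = x, φ_2 = x^2.
G =
  [2, 0, 2/3]
  [0, 2/3, 0]
  [2/3, 0, 2/5],
b = (16/15, -12/5, 24/35).
Solving gives a_0 = -3/35, a_1 = -18/5, a_2 = 13/7, so
  g(x) = 13*x^2/7 - 18*x/5 - 3/35.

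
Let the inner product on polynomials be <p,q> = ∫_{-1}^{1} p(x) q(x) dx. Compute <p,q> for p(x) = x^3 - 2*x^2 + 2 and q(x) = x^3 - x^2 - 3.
<p,q> = -866/105

Expand the product: p(x)·q(x) = x^6 - 3*x^5 + 2*x^4 - x^3 + 4*x^2 - 6.
∫_{-1}^{1} of each monomial x^k gives [2/(k+1) if k even, 0 if k odd]. Integrating term-by-term (or equivalently evaluating the antiderivative F(x) = x^7/7 - x^6/2 + 2*x^5/5 - x^4/4 + 4*x^3/3 - 6*x at the endpoints):
  F(1) − F(−1) = -2047/420 − (1417/420) = -866/105.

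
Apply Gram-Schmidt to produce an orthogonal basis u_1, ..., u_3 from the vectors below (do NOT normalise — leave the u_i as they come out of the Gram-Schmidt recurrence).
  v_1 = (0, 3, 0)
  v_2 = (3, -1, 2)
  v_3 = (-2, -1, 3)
Orthogonal basis:
  u_1 = (0, 3, 0)
  u_2 = (3, 0, 2)
  u_3 = (-2, 0, 3)

Apply the Gram-Schmidt recurrence
  u_1 = v_1
  u_i = v_i − Σ_{j<i} ((v_i · u_j) / (u_j · u_j)) · u_j.

Step by step this gives:
  u_1 = (0, 3, 0)
  u_2 = (3, 0, 2)
  u_3 = (-2, 0, 3)

Orthogonality check:
  u_2 · u_1 = 0 (should be 0)
  u_3 · u_1 = 0 (should be 0)
  u_3 · u_2 = 0 (should be 0)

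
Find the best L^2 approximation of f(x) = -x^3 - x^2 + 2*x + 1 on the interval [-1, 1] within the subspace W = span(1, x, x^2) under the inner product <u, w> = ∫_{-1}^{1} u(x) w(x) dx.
g(x) = -x^2 + 7*x/5 + 1

The best approximation g ∈ W is the orthogonal projection of f onto W. Writing g = a_0 + a_1 x + a_2 x^2, the coefficients solve the normal equations G · a = b where
  G_{ij} = <φ_i, φ_j> and b_i = <f, φ_i>, with φ_0 = 1, φ_1 = x, φ_2 = x^2.
G =
  [2, 0, 2/3]
  [0, 2/3, 0]
  [2/3, 0, 2/5],
b = (4/3, 14/15, 4/15).
Solving gives a_0 = 1, a_1 = 7/5, a_2 = -1, so
  g(x) = -x^2 + 7*x/5 + 1.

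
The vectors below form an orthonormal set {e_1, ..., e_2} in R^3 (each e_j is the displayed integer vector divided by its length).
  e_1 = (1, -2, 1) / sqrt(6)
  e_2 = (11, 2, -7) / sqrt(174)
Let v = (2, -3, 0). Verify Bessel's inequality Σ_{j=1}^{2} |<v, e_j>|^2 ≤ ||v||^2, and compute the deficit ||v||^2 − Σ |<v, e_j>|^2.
Σ |<v, e_j>|^2 = 352/29; ||v||^2 = 13; deficit = 25/29

Write each e_j = u_j / sqrt(<u_j, u_j>) where u_j is the displayed integer vector. Then <v, e_j> = <v, u_j> / sqrt(<u_j, u_j>), so |<v, e_j>|^2 = <v, u_j>^2 / <u_j, u_j>.
Coefficients: <v, e_1> = 8/sqrt(6), <v, e_2> = 16/sqrt(174).
Square and sum: Σ |<v, e_j>|^2 = 352/29.
Compute ||v||^2 = v·v = 13.
Deficit = 13 − 352/29 = 25/29 ≥ 0, confirming Bessel's inequality. (The deficit equals ||v − Σ <v,e_j> e_j||^2, the squared distance from v to span{e_j}.)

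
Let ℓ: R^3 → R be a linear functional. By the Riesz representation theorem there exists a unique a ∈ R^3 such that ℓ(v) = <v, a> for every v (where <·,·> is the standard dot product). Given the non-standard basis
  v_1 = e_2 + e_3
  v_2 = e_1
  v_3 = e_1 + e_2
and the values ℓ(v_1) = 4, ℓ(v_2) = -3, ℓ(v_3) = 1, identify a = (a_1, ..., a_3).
a = (-3, 4, 0)

Write a = (a_1, ..., a_3) in the standard basis. For each basis vector v_i, ℓ(v_i) = <v_i, a> is a linear equation in the a_j's. Collect the n equations into a matrix system V a = ℓ, where row i of V is v_i (expressed in the standard basis). Since V is invertible (lower-triangular with 1s on the diagonal, up to permutation), solve by back-substitution:
  V =
[[0, 1, 1],
 [1, 0, 0],
 [1, 1, 0]]
  V a = (4, -3, 1)
Solving gives a = (-3, 4, 0).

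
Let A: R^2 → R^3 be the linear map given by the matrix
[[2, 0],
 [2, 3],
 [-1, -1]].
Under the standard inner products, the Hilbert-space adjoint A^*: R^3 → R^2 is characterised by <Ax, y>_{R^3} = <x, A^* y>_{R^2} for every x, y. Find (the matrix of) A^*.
A^* = A^T =
[[2, 2, -1],
 [0, 3, -1]]

For real matrices with standard dot products, the defining identity <Ax, y> = <x, A^* y> gives (Ax)^T y = x^T (A^*) y, i.e. x^T A^T y = x^T (A^*) y. Since this holds for all x, y, we must have A^* = A^T. Therefore
A^* =
[[2, 2, -1],
 [0, 3, -1]].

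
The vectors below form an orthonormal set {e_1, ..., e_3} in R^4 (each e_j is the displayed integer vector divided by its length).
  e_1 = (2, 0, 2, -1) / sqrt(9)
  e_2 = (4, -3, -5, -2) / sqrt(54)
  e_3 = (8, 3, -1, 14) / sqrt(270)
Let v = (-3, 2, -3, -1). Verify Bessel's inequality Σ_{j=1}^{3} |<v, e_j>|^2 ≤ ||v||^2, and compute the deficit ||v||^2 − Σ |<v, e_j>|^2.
Σ |<v, e_j>|^2 = 746/45; ||v||^2 = 23; deficit = 289/45

Write each e_j = u_j / sqrt(<u_j, u_j>) where u_j is the displayed integer vector. Then <v, e_j> = <v, u_j> / sqrt(<u_j, u_j>), so |<v, e_j>|^2 = <v, u_j>^2 / <u_j, u_j>.
Coefficients: <v, e_1> = -11/sqrt(9), <v, e_2> = -1/sqrt(54), <v, e_3> = -29/sqrt(270).
Square and sum: Σ |<v, e_j>|^2 = 746/45.
Compute ||v||^2 = v·v = 23.
Deficit = 23 − 746/45 = 289/45 ≥ 0, confirming Bessel's inequality. (The deficit equals ||v − Σ <v,e_j> e_j||^2, the squared distance from v to span{e_j}.)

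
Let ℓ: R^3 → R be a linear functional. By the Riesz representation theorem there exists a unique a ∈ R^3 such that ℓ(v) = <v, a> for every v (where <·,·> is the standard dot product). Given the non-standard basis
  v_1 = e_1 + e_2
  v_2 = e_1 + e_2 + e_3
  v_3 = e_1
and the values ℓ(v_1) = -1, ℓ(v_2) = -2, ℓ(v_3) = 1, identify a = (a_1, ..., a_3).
a = (1, -2, -1)

Write a = (a_1, ..., a_3) in the standard basis. For each basis vector v_i, ℓ(v_i) = <v_i, a> is a linear equation in the a_j's. Collect the n equations into a matrix system V a = ℓ, where row i of V is v_i (expressed in the standard basis). Since V is invertible (lower-triangular with 1s on the diagonal, up to permutation), solve by back-substitution:
  V =
[[1, 1, 0],
 [1, 1, 1],
 [1, 0, 0]]
  V a = (-1, -2, 1)
Solving gives a = (1, -2, -1).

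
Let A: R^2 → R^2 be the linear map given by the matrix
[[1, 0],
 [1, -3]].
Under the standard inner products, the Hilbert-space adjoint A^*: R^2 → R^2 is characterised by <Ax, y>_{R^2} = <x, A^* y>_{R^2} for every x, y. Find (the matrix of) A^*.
A^* = A^T =
[[1, 1],
 [0, -3]]

For real matrices with standard dot products, the defining identity <Ax, y> = <x, A^* y> gives (Ax)^T y = x^T (A^*) y, i.e. x^T A^T y = x^T (A^*) y. Since this holds for all x, y, we must have A^* = A^T. Therefore
A^* =
[[1, 1],
 [0, -3]].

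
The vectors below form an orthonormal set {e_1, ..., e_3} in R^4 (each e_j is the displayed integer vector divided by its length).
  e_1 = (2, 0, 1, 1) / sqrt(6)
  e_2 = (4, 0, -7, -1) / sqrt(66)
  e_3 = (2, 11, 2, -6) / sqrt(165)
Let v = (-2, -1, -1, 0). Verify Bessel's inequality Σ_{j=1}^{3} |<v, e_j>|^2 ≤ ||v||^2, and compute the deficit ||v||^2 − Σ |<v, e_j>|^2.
Σ |<v, e_j>|^2 = 89/15; ||v||^2 = 6; deficit = 1/15

Write each e_j = u_j / sqrt(<u_j, u_j>) where u_j is the displayed integer vector. Then <v, e_j> = <v, u_j> / sqrt(<u_j, u_j>), so |<v, e_j>|^2 = <v, u_j>^2 / <u_j, u_j>.
Coefficients: <v, e_1> = -5/sqrt(6), <v, e_2> = -1/sqrt(66), <v, e_3> = -17/sqrt(165).
Square and sum: Σ |<v, e_j>|^2 = 89/15.
Compute ||v||^2 = v·v = 6.
Deficit = 6 − 89/15 = 1/15 ≥ 0, confirming Bessel's inequality. (The deficit equals ||v − Σ <v,e_j> e_j||^2, the squared distance from v to span{e_j}.)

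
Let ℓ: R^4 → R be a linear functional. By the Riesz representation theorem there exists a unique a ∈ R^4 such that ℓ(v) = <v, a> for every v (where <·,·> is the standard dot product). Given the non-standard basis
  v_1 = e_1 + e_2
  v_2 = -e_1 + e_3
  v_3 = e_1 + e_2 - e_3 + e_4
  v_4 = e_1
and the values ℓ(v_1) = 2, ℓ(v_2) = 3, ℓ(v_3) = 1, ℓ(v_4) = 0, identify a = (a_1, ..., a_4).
a = (0, 2, 3, 2)

Write a = (a_1, ..., a_4) in the standard basis. For each basis vector v_i, ℓ(v_i) = <v_i, a> is a linear equation in the a_j's. Collect the n equations into a matrix system V a = ℓ, where row i of V is v_i (expressed in the standard basis). Since V is invertible (lower-triangular with 1s on the diagonal, up to permutation), solve by back-substitution:
  V =
[[1, 1, 0, 0],
 [-1, 0, 1, 0],
 [1, 1, -1, 1],
 [1, 0, 0, 0]]
  V a = (2, 3, 1, 0)
Solving gives a = (0, 2, 3, 2).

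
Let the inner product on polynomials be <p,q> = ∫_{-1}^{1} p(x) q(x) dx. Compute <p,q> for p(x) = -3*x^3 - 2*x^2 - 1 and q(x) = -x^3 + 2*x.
<p,q> = -54/35

Expand the product: p(x)·q(x) = 3*x^6 + 2*x^5 - 6*x^4 - 3*x^3 - 2*x.
∫_{-1}^{1} of each monomial x^k gives [2/(k+1) if k even, 0 if k odd]. Integrating term-by-term (or equivalently evaluating the antiderivative F(x) = 3*x^7/7 + x^6/3 - 6*x^5/5 - 3*x^4/4 - x^2 at the endpoints):
  F(1) − F(−1) = -919/420 − (-271/420) = -54/35.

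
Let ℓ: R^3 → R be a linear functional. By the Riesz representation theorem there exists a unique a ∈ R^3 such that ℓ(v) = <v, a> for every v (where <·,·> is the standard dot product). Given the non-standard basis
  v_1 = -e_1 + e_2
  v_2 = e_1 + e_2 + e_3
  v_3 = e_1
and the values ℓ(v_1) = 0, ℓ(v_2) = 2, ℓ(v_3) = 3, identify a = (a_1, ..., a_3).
a = (3, 3, -4)

Write a = (a_1, ..., a_3) in the standard basis. For each basis vector v_i, ℓ(v_i) = <v_i, a> is a linear equation in the a_j's. Collect the n equations into a matrix system V a = ℓ, where row i of V is v_i (expressed in the standard basis). Since V is invertible (lower-triangular with 1s on the diagonal, up to permutation), solve by back-substitution:
  V =
[[-1, 1, 0],
 [1, 1, 1],
 [1, 0, 0]]
  V a = (0, 2, 3)
Solving gives a = (3, 3, -4).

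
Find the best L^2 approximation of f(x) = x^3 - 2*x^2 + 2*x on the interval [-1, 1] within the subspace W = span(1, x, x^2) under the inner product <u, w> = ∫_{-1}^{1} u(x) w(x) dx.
g(x) = -2*x^2 + 13*x/5

The best approximation g ∈ W is the orthogonal projection of f onto W. Writing g = a_0 + a_1 x + a_2 x^2, the coefficients solve the normal equations G · a = b where
  G_{ij} = <φ_i, φ_j> and b_i = <f, φ_i>, with φ_0 = 1, φ_1 = x, φ_2 = x^2.
G =
  [2, 0, 2/3]
  [0, 2/3, 0]
  [2/3, 0, 2/5],
b = (-4/3, 26/15, -4/5).
Solving gives a_0 = 0, a_1 = 13/5, a_2 = -2, so
  g(x) = -2*x^2 + 13*x/5.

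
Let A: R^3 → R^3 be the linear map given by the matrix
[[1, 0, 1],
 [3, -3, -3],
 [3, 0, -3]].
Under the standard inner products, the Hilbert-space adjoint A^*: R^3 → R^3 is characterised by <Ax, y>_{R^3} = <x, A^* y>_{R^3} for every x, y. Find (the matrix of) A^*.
A^* = A^T =
[[1, 3, 3],
 [0, -3, 0],
 [1, -3, -3]]

For real matrices with standard dot products, the defining identity <Ax, y> = <x, A^* y> gives (Ax)^T y = x^T (A^*) y, i.e. x^T A^T y = x^T (A^*) y. Since this holds for all x, y, we must have A^* = A^T. Therefore
A^* =
[[1, 3, 3],
 [0, -3, 0],
 [1, -3, -3]].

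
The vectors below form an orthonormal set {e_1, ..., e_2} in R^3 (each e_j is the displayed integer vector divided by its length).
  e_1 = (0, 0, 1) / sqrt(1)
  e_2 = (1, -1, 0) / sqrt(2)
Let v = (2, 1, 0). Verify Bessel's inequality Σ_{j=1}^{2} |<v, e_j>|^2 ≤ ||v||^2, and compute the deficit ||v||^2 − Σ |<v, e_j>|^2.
Σ |<v, e_j>|^2 = 1/2; ||v||^2 = 5; deficit = 9/2

Write each e_j = u_j / sqrt(<u_j, u_j>) where u_j is the displayed integer vector. Then <v, e_j> = <v, u_j> / sqrt(<u_j, u_j>), so |<v, e_j>|^2 = <v, u_j>^2 / <u_j, u_j>.
Coefficients: <v, e_1> = 0/sqrt(1), <v, e_2> = 1/sqrt(2).
Square and sum: Σ |<v, e_j>|^2 = 1/2.
Compute ||v||^2 = v·v = 5.
Deficit = 5 − 1/2 = 9/2 ≥ 0, confirming Bessel's inequality. (The deficit equals ||v − Σ <v,e_j> e_j||^2, the squared distance from v to span{e_j}.)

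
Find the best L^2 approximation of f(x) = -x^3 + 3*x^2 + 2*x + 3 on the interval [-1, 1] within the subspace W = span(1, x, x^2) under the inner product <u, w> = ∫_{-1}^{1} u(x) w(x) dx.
g(x) = 3*x^2 + 7*x/5 + 3

The best approximation g ∈ W is the orthogonal projection of f onto W. Writing g = a_0 + a_1 x + a_2 x^2, the coefficients solve the normal equations G · a = b where
  G_{ij} = <φ_i, φ_j> and b_i = <f, φ_i>, with φ_0 = 1, φ_1 = x, φ_2 = x^2.
G =
  [2, 0, 2/3]
  [0, 2/3, 0]
  [2/3, 0, 2/5],
b = (8, 14/15, 16/5).
Solving gives a_0 = 3, a_1 = 7/5, a_2 = 3, so
  g(x) = 3*x^2 + 7*x/5 + 3.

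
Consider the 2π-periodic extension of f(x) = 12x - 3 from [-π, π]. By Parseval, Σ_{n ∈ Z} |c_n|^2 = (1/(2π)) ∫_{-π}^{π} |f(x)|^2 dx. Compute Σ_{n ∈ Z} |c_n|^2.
Σ |c_n|^2 = 48π^2 + 9

Expand and integrate term by term over [-π, π]:
  ∫ (12x)^2 dx = 144·(2π^3/3); ∫ 2·12·(-3)·x dx = 0 (odd integrand); ∫ (-3)^2 dx = 9·2π.
So (1/(2π)) ∫_{-π}^{π} (12x - 3)^2 dx = 144π^2/3 + 9 = 48π^2 + 9.
Parseval ⇒ Σ |c_n|^2 = 48π^2 + 9.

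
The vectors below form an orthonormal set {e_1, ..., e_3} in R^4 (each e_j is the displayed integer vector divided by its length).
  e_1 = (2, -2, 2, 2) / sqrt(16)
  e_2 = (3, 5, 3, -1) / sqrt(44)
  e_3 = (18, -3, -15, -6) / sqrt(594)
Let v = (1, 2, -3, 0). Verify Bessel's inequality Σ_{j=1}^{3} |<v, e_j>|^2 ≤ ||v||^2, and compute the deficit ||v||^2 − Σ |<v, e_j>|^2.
Σ |<v, e_j>|^2 = 59/6; ||v||^2 = 14; deficit = 25/6

Write each e_j = u_j / sqrt(<u_j, u_j>) where u_j is the displayed integer vector. Then <v, e_j> = <v, u_j> / sqrt(<u_j, u_j>), so |<v, e_j>|^2 = <v, u_j>^2 / <u_j, u_j>.
Coefficients: <v, e_1> = -8/sqrt(16), <v, e_2> = 4/sqrt(44), <v, e_3> = 57/sqrt(594).
Square and sum: Σ |<v, e_j>|^2 = 59/6.
Compute ||v||^2 = v·v = 14.
Deficit = 14 − 59/6 = 25/6 ≥ 0, confirming Bessel's inequality. (The deficit equals ||v − Σ <v,e_j> e_j||^2, the squared distance from v to span{e_j}.)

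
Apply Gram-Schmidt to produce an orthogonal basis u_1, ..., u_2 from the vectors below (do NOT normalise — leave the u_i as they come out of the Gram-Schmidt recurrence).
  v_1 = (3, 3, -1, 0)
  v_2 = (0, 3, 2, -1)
Orthogonal basis:
  u_1 = (3, 3, -1, 0)
  u_2 = (-21/19, 36/19, 45/19, -1)

Apply the Gram-Schmidt recurrence
  u_1 = v_1
  u_i = v_i − Σ_{j<i} ((v_i · u_j) / (u_j · u_j)) · u_j.

Step by step this gives:
  u_1 = (3, 3, -1, 0)
  u_2 = (-21/19, 36/19, 45/19, -1)

Orthogonality check:
  u_2 · u_1 = 0 (should be 0)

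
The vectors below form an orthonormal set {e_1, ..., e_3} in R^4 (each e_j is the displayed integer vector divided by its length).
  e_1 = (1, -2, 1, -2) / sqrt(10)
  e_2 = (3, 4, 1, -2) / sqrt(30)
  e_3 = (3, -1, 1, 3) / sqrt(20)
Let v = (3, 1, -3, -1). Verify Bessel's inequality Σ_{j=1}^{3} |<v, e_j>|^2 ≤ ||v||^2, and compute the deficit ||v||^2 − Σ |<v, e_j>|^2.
Σ |<v, e_j>|^2 = 5; ||v||^2 = 20; deficit = 15

Write each e_j = u_j / sqrt(<u_j, u_j>) where u_j is the displayed integer vector. Then <v, e_j> = <v, u_j> / sqrt(<u_j, u_j>), so |<v, e_j>|^2 = <v, u_j>^2 / <u_j, u_j>.
Coefficients: <v, e_1> = 0/sqrt(10), <v, e_2> = 12/sqrt(30), <v, e_3> = 2/sqrt(20).
Square and sum: Σ |<v, e_j>|^2 = 5.
Compute ||v||^2 = v·v = 20.
Deficit = 20 − 5 = 15 ≥ 0, confirming Bessel's inequality. (The deficit equals ||v − Σ <v,e_j> e_j||^2, the squared distance from v to span{e_j}.)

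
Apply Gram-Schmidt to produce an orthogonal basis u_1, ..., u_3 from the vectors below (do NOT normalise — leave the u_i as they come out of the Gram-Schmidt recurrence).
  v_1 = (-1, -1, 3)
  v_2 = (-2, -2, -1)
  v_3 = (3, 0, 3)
Orthogonal basis:
  u_1 = (-1, -1, 3)
  u_2 = (-21/11, -21/11, -14/11)
  u_3 = (3/2, -3/2, 0)

Apply the Gram-Schmidt recurrence
  u_1 = v_1
  u_i = v_i − Σ_{j<i} ((v_i · u_j) / (u_j · u_j)) · u_j.

Step by step this gives:
  u_1 = (-1, -1, 3)
  u_2 = (-21/11, -21/11, -14/11)
  u_3 = (3/2, -3/2, 0)

Orthogonality check:
  u_2 · u_1 = 0 (should be 0)
  u_3 · u_1 = 0 (should be 0)
  u_3 · u_2 = 0 (should be 0)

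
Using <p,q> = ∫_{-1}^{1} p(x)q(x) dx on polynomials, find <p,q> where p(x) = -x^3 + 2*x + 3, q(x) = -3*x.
<p,q> = -14/5

Expand the product: p(x)·q(x) = 3*x^4 - 6*x^2 - 9*x.
∫_{-1}^{1} of each monomial x^k gives [2/(k+1) if k even, 0 if k odd]. Integrating term-by-term (or equivalently evaluating the antiderivative F(x) = 3*x^5/5 - 2*x^3 - 9*x^2/2 at the endpoints):
  F(1) − F(−1) = -59/10 − (-31/10) = -14/5.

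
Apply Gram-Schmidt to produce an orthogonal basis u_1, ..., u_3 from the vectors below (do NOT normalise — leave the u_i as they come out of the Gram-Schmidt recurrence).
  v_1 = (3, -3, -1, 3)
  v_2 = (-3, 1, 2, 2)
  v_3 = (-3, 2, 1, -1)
Orthogonal basis:
  u_1 = (3, -3, -1, 3)
  u_2 = (-15/7, 1/7, 12/7, 20/7)
  u_3 = (-9/44, -19/220, -63/220, 1/44)

Apply the Gram-Schmidt recurrence
  u_1 = v_1
  u_i = v_i − Σ_{j<i} ((v_i · u_j) / (u_j · u_j)) · u_j.

Step by step this gives:
  u_1 = (3, -3, -1, 3)
  u_2 = (-15/7, 1/7, 12/7, 20/7)
  u_3 = (-9/44, -19/220, -63/220, 1/44)

Orthogonality check:
  u_2 · u_1 = 0 (should be 0)
  u_3 · u_1 = 0 (should be 0)
  u_3 · u_2 = 0 (should be 0)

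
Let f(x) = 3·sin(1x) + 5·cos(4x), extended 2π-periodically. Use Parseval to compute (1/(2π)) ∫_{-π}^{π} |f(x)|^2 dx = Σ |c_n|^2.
Σ |c_n|^2 = 17

Expand |f|^2 and use orthogonality of {sin(nx), cos(mx)} on [-π, π]:
  ∫_{-π}^{π} sin(nx)^2 dx = π, ∫ cos(mx)^2 dx = π, and cross terms integrate to 0.
So ∫_{-π}^{π} f(x)^2 dx = 3^2 · π + 5^2 · π = (9 + 25)π.
Divide by 2π: (9 + 25)/2 = 17.
By Parseval, this equals Σ |c_n|^2.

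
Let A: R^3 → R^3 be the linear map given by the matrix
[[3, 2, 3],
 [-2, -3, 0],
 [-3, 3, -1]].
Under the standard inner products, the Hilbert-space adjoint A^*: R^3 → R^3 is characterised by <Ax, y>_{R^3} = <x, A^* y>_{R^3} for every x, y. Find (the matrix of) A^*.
A^* = A^T =
[[3, -2, -3],
 [2, -3, 3],
 [3, 0, -1]]

For real matrices with standard dot products, the defining identity <Ax, y> = <x, A^* y> gives (Ax)^T y = x^T (A^*) y, i.e. x^T A^T y = x^T (A^*) y. Since this holds for all x, y, we must have A^* = A^T. Therefore
A^* =
[[3, -2, -3],
 [2, -3, 3],
 [3, 0, -1]].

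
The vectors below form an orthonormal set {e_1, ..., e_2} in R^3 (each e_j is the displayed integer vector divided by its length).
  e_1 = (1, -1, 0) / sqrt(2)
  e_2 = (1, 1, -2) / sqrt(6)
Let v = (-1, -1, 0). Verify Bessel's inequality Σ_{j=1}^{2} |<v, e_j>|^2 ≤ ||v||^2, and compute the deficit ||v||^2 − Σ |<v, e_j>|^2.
Σ |<v, e_j>|^2 = 2/3; ||v||^2 = 2; deficit = 4/3

Write each e_j = u_j / sqrt(<u_j, u_j>) where u_j is the displayed integer vector. Then <v, e_j> = <v, u_j> / sqrt(<u_j, u_j>), so |<v, e_j>|^2 = <v, u_j>^2 / <u_j, u_j>.
Coefficients: <v, e_1> = 0/sqrt(2), <v, e_2> = -2/sqrt(6).
Square and sum: Σ |<v, e_j>|^2 = 2/3.
Compute ||v||^2 = v·v = 2.
Deficit = 2 − 2/3 = 4/3 ≥ 0, confirming Bessel's inequality. (The deficit equals ||v − Σ <v,e_j> e_j||^2, the squared distance from v to span{e_j}.)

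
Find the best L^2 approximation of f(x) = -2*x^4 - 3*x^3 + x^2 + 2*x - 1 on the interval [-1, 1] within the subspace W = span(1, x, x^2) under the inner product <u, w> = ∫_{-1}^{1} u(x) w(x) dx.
g(x) = -5*x^2/7 + x/5 - 29/35

The best approximation g ∈ W is the orthogonal projection of f onto W. Writing g = a_0 + a_1 x + a_2 x^2, the coefficients solve the normal equations G · a = b where
  G_{ij} = <φ_i, φ_j> and b_i = <f, φ_i>, with φ_0 = 1, φ_1 = x, φ_2 = x^2.
G =
  [2, 0, 2/3]
  [0, 2/3, 0]
  [2/3, 0, 2/5],
b = (-32/15, 2/15, -88/105).
Solving gives a_0 = -29/35, a_1 = 1/5, a_2 = -5/7, so
  g(x) = -5*x^2/7 + x/5 - 29/35.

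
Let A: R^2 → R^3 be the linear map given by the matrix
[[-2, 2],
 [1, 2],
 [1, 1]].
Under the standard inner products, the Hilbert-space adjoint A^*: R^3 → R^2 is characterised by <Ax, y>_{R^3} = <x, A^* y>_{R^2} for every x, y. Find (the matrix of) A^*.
A^* = A^T =
[[-2, 1, 1],
 [2, 2, 1]]

For real matrices with standard dot products, the defining identity <Ax, y> = <x, A^* y> gives (Ax)^T y = x^T (A^*) y, i.e. x^T A^T y = x^T (A^*) y. Since this holds for all x, y, we must have A^* = A^T. Therefore
A^* =
[[-2, 1, 1],
 [2, 2, 1]].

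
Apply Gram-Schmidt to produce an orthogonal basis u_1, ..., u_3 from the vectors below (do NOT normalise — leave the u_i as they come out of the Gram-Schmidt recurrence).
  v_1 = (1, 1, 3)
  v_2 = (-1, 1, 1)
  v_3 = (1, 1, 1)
Orthogonal basis:
  u_1 = (1, 1, 3)
  u_2 = (-14/11, 8/11, 2/11)
  u_3 = (1/3, 2/3, -1/3)

Apply the Gram-Schmidt recurrence
  u_1 = v_1
  u_i = v_i − Σ_{j<i} ((v_i · u_j) / (u_j · u_j)) · u_j.

Step by step this gives:
  u_1 = (1, 1, 3)
  u_2 = (-14/11, 8/11, 2/11)
  u_3 = (1/3, 2/3, -1/3)

Orthogonality check:
  u_2 · u_1 = 0 (should be 0)
  u_3 · u_1 = 0 (should be 0)
  u_3 · u_2 = 0 (should be 0)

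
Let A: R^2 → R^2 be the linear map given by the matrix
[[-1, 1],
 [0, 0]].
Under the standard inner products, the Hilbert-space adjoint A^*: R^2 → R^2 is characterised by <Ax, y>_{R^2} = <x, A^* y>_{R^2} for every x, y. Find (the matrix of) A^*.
A^* = A^T =
[[-1, 0],
 [1, 0]]

For real matrices with standard dot products, the defining identity <Ax, y> = <x, A^* y> gives (Ax)^T y = x^T (A^*) y, i.e. x^T A^T y = x^T (A^*) y. Since this holds for all x, y, we must have A^* = A^T. Therefore
A^* =
[[-1, 0],
 [1, 0]].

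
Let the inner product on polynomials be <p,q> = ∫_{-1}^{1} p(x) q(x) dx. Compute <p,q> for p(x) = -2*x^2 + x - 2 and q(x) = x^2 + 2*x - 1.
<p,q> = 68/15

Expand the product: p(x)·q(x) = -2*x^4 - 3*x^3 + 2*x^2 - 5*x + 2.
∫_{-1}^{1} of each monomial x^k gives [2/(k+1) if k even, 0 if k odd]. Integrating term-by-term (or equivalently evaluating the antiderivative F(x) = -2*x^5/5 - 3*x^4/4 + 2*x^3/3 - 5*x^2/2 + 2*x at the endpoints):
  F(1) − F(−1) = -59/60 − (-331/60) = 68/15.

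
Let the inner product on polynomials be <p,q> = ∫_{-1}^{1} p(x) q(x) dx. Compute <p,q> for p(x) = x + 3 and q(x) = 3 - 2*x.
<p,q> = 50/3

Expand the product: p(x)·q(x) = -2*x^2 - 3*x + 9.
∫_{-1}^{1} of each monomial x^k gives [2/(k+1) if k even, 0 if k odd]. Integrating term-by-term (or equivalently evaluating the antiderivative F(x) = -2*x^3/3 - 3*x^2/2 + 9*x at the endpoints):
  F(1) − F(−1) = 41/6 − (-59/6) = 50/3.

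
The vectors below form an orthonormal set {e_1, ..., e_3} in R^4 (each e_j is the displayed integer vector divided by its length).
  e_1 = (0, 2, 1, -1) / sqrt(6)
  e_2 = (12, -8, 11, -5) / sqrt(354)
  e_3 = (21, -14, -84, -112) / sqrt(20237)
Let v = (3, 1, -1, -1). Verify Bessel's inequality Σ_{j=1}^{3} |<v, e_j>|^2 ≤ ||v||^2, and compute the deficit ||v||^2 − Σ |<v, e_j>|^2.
Σ |<v, e_j>|^2 = 5; ||v||^2 = 12; deficit = 7

Write each e_j = u_j / sqrt(<u_j, u_j>) where u_j is the displayed integer vector. Then <v, e_j> = <v, u_j> / sqrt(<u_j, u_j>), so |<v, e_j>|^2 = <v, u_j>^2 / <u_j, u_j>.
Coefficients: <v, e_1> = 2/sqrt(6), <v, e_2> = 22/sqrt(354), <v, e_3> = 245/sqrt(20237).
Square and sum: Σ |<v, e_j>|^2 = 5.
Compute ||v||^2 = v·v = 12.
Deficit = 12 − 5 = 7 ≥ 0, confirming Bessel's inequality. (The deficit equals ||v − Σ <v,e_j> e_j||^2, the squared distance from v to span{e_j}.)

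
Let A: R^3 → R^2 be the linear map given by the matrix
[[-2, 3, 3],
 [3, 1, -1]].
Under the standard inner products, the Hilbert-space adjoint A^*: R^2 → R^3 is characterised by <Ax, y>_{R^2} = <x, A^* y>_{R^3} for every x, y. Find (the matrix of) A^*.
A^* = A^T =
[[-2, 3],
 [3, 1],
 [3, -1]]

For real matrices with standard dot products, the defining identity <Ax, y> = <x, A^* y> gives (Ax)^T y = x^T (A^*) y, i.e. x^T A^T y = x^T (A^*) y. Since this holds for all x, y, we must have A^* = A^T. Therefore
A^* =
[[-2, 3],
 [3, 1],
 [3, -1]].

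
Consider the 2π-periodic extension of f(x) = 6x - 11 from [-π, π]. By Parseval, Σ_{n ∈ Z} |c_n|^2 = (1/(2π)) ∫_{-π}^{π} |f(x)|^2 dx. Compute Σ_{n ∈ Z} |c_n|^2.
Σ |c_n|^2 = 12π^2 + 121

Expand and integrate term by term over [-π, π]:
  ∫ (6x)^2 dx = 36·(2π^3/3); ∫ 2·6·(-11)·x dx = 0 (odd integrand); ∫ (-11)^2 dx = 121·2π.
So (1/(2π)) ∫_{-π}^{π} (6x - 11)^2 dx = 36π^2/3 + 121 = 12π^2 + 121.
Parseval ⇒ Σ |c_n|^2 = 12π^2 + 121.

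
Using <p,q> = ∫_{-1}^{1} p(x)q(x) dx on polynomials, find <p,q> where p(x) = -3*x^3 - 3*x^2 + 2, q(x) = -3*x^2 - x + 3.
<p,q> = 34/5

Expand the product: p(x)·q(x) = 9*x^5 + 12*x^4 - 6*x^3 - 15*x^2 - 2*x + 6.
∫_{-1}^{1} of each monomial x^k gives [2/(k+1) if k even, 0 if k odd]. Integrating term-by-term (or equivalently evaluating the antiderivative F(x) = 3*x^6/2 + 12*x^5/5 - 3*x^4/2 - 5*x^3 - x^2 + 6*x at the endpoints):
  F(1) − F(−1) = 12/5 − (-22/5) = 34/5.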